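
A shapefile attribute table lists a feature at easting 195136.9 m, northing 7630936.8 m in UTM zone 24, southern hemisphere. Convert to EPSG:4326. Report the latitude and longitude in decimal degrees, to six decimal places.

Zone 24S: λ₀ = -39°, k₀ = 0.9996, false easting 500000 m, false northing 10000000 m.
Meridian distance M = (N − FN)/k₀ = -2370011.2 m.
Inverse transverse Mercator on WGS84 gives φ = -21.39809980°, λ = -41.94029967°.

lat -21.398100°, lon -41.940300°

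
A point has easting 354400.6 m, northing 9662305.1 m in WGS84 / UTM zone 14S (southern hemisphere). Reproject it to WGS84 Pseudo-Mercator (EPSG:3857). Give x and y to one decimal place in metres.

Unproject from UTM 14S (λ₀ = -99°) → φ = -3.05440002°, λ = -100.31019974°.
Web Mercator (R = 6378137 m): x = -11166480.356 m, y = -340175.416 m.

x -11166480.4 m, y -340175.4 m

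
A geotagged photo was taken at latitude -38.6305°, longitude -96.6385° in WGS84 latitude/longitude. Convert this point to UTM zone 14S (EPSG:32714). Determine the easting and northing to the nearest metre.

E 705559 m, N 5721580 m

Zone 14 central meridian λ₀ = 6×14 − 183 = -99°; Δλ = +2.3615°.
Transverse Mercator on WGS84 with k₀ = 0.9996 gives E = 705558.675 m, N = 5721580.482 m.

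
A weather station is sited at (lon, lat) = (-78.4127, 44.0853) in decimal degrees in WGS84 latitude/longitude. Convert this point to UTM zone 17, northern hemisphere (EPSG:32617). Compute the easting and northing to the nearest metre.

Zone 17 central meridian λ₀ = 6×17 − 183 = -81°; Δλ = +2.5873°.
Transverse Mercator on WGS84 with k₀ = 0.9996 gives E = 707139.409 m, N = 4884601.970 m.

E 707139 m, N 4884602 m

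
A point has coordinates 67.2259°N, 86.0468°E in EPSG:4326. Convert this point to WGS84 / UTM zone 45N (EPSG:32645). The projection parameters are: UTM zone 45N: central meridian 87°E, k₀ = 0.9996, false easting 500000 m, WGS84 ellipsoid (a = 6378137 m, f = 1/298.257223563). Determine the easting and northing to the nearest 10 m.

E 458830 m, N 7456880 m

Zone 45 central meridian λ₀ = 6×45 − 183 = 87°; Δλ = -0.9532°.
Transverse Mercator on WGS84 with k₀ = 0.9996 gives E = 458825.466 m, N = 7456878.972 m.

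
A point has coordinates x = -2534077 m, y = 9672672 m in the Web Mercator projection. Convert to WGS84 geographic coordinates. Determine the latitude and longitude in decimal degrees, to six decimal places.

R = 6378137 m. λ = x/R = -22.76400100°.
φ = 2·arctan(exp(y/R)) − 90° = 2·arctan(4.55641) − 90° = 65.24300068°.

lat 65.243001°, lon -22.764001°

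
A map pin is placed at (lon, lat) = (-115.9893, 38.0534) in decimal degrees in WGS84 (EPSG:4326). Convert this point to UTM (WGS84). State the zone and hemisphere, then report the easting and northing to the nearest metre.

Longitude -115.9893° lies in the 6° band [-120°, -114°), giving zone 11; latitude is north of the equator, so 11N.
Zone 11 central meridian λ₀ = 6×11 − 183 = -117°; Δλ = +1.0107°.
Transverse Mercator on WGS84 with k₀ = 0.9996 gives E = 588673.491 m, N = 4212222.000 m.

Zone 11N: E 588673 m, N 4212222 m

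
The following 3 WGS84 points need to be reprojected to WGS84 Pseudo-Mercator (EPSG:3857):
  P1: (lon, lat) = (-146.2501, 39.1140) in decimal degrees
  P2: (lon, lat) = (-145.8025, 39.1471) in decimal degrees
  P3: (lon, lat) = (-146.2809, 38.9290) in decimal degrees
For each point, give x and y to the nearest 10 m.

P1: x -16280490 m, y 4738010 m; P2: x -16230660 m, y 4742760 m; P3: x -16283920 m, y 4711510 m

Web Mercator: x = R·λ, y = R·ln tan(π/4+φ/2), R = 6378137 m.
P1 (39.1140°, -146.2501°) → (-16280486.660, 4738014.274) m.
P2 (39.1471°, -145.8025°) → (-16230660.056, 4742764.342) m.
P3 (38.9290°, -146.2809°) → (-16283915.301, 4711506.528) m.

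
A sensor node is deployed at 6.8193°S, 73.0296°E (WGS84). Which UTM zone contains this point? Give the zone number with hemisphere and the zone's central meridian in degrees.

Zone 43S, central meridian 75°

UTM zone = ⌊(λ + 180)/6⌋ + 1; 73.0296° ∈ [72°, 78°) → zone 43.
Hemisphere: S (φ < 0).
Central meridian λ₀ = 6×43 − 183 = 75°.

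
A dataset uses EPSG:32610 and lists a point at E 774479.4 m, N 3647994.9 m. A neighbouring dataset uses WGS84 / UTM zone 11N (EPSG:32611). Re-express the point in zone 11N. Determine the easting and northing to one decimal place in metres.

UTM 10N → geographic: φ = 32.93580027°, λ = -120.06440020°.
UTM 11N (λ₀ = -117°) forward: E = 213473.099 m, N = 3648338.186 m.

E 213473.1 m, N 3648338.2 m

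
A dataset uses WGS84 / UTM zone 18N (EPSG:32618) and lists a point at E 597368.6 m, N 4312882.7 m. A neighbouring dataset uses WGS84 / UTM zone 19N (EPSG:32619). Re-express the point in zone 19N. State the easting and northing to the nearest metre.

E 77413 m, N 4323604 m

UTM 18N → geographic: φ = 38.95949979°, λ = -73.87619984°.
UTM 19N (λ₀ = -69°) forward: E = 77413.139 m, N = 4323604.202 m.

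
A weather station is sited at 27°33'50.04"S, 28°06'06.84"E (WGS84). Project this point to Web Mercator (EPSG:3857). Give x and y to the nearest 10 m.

x 3128290 m, y -3194100 m

Web Mercator is spherical with R = a = 6378137 m.
x = R·λ = 6378137 × 0.490470681 = 3128289.198 m.
y = R·ln tan(π/4 + φ/2) = 6378137 × -0.500789178 = -3194101.987 m.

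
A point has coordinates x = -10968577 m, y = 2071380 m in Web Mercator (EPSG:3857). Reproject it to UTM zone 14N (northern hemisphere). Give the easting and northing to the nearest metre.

E 549420 m, N 2022201 m

Web Mercator inverse (R = 6378137 m) → φ = 18.28880059°, λ = -98.53240364°.
UTM 14N forward: E = 549420.214 m, N = 2022201.079 m.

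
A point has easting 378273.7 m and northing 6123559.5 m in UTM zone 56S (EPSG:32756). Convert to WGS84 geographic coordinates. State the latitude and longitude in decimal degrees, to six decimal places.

lat -35.023300°, lon 151.665700°

Zone 56S: λ₀ = 153°, k₀ = 0.9996, false easting 500000 m, false northing 10000000 m.
Meridian distance M = (N − FN)/k₀ = -3877991.7 m.
Inverse transverse Mercator on WGS84 gives φ = -35.02330015°, λ = 151.6657004999°.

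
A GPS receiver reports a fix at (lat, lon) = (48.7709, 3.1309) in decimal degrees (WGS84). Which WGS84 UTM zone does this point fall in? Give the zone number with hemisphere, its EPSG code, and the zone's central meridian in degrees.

Zone 31N (EPSG:32631), central meridian 3°

UTM zone = ⌊(λ + 180)/6⌋ + 1; 3.1309° ∈ [0°, 6°) → zone 31.
Hemisphere: N (φ ≥ 0).
Central meridian λ₀ = 6×31 − 183 = 3°.
EPSG code: 32631.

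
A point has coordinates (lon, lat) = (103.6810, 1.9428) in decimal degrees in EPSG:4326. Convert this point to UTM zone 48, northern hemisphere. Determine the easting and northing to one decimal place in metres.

Zone 48 central meridian λ₀ = 6×48 − 183 = 105°; Δλ = -1.3190°.
Transverse Mercator on WGS84 with k₀ = 0.9996 gives E = 353299.113 m, N = 214795.854 m.

E 353299.1 m, N 214795.9 m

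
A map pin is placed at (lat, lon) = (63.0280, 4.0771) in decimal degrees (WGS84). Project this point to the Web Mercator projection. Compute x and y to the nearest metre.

Web Mercator is spherical with R = a = 6378137 m.
x = R·λ = 6378137 × 0.071158819 = 453860.696 m.
y = R·ln tan(π/4 + φ/2) = 6378137 × 1.427865200 = 9107119.865 m.

x 453861 m, y 9107120 m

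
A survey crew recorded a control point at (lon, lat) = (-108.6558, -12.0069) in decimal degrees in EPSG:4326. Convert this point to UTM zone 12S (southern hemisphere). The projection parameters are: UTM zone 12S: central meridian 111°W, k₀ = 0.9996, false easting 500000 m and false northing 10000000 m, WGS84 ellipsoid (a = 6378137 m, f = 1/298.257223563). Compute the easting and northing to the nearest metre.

Zone 12 central meridian λ₀ = 6×12 − 183 = -111°; Δλ = +2.3442°.
Transverse Mercator on WGS84 with k₀ = 0.9996 gives E = 755246.481 m, N = 8671596.685 m.

E 755246 m, N 8671597 m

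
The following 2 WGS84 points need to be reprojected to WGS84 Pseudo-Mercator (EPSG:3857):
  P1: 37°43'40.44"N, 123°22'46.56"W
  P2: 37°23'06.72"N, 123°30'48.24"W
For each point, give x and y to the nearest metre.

Web Mercator: x = R·λ, y = R·ln tan(π/4+φ/2), R = 6378137 m.
P1 (37.7279°, -123.3796°) → (-13734554.246, 4541058.199) m.
P2 (37.3852°, -123.5134°) → (-13749448.794, 4492935.573) m.

P1: x -13734554 m, y 4541058 m; P2: x -13749449 m, y 4492936 m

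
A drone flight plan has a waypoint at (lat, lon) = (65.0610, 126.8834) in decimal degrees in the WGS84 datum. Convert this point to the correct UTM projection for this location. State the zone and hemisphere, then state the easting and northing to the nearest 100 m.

Longitude 126.8834° lies in the 6° band [126°, 132°), giving zone 52; latitude is north of the equator, so 52N.
Zone 52 central meridian λ₀ = 6×52 − 183 = 129°; Δλ = -2.1166°.
Transverse Mercator on WGS84 with k₀ = 0.9996 gives E = 400430.475 m, N = 7216920.841 m.

Zone 52N: E 400400 m, N 7216900 m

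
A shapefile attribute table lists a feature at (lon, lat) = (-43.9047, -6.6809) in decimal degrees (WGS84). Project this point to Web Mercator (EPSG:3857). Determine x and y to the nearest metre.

x -4887449 m, y -745405 m

Web Mercator is spherical with R = a = 6378137 m.
x = R·λ = 6378137 × -0.766281572 = -4887448.847 m.
y = R·ln tan(π/4 + φ/2) = 6378137 × -0.116868836 = -745405.447 m.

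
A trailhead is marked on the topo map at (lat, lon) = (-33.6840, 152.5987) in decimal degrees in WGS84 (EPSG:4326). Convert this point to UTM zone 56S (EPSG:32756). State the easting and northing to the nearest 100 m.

Zone 56 central meridian λ₀ = 6×56 − 183 = 153°; Δλ = -0.4013°.
Transverse Mercator on WGS84 with k₀ = 0.9996 gives E = 462804.035 m, N = 6272808.331 m.

E 462800 m, N 6272800 m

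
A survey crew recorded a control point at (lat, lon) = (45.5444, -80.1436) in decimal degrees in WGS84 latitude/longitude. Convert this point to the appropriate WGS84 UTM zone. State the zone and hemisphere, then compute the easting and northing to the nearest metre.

Longitude -80.1436° lies in the 6° band [-84°, -78°), giving zone 17; latitude is north of the equator, so 17N.
Zone 17 central meridian λ₀ = 6×17 − 183 = -81°; Δλ = +0.8564°.
Transverse Mercator on WGS84 with k₀ = 0.9996 gives E = 566855.141 m, N = 5043785.889 m.

Zone 17N: E 566855 m, N 5043786 m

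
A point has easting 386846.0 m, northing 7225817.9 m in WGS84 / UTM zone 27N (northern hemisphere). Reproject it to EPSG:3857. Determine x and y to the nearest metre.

Unproject from UTM 27N (λ₀ = -21°) → φ = 65.13639989°, λ = -23.41229964°.
Web Mercator (R = 6378137 m): x = -2606245.275 m, y = 9644391.894 m.

x -2606245 m, y 9644392 m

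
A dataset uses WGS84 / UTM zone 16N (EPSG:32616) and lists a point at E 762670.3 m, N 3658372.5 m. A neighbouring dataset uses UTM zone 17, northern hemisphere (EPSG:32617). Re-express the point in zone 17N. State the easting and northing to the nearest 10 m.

UTM 16N → geographic: φ = 33.03219992°, λ = -84.18760042°.
UTM 17N (λ₀ = -81°) forward: E = 202273.081 m, N = 3659374.012 m.

E 202270 m, N 3659370 m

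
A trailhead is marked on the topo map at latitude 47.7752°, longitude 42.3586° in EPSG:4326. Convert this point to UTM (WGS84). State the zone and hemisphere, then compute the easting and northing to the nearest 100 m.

Zone 38N: E 302100 m, N 5294700 m

Longitude 42.3586° lies in the 6° band [42°, 48°), giving zone 38; latitude is north of the equator, so 38N.
Zone 38 central meridian λ₀ = 6×38 − 183 = 45°; Δλ = -2.6414°.
Transverse Mercator on WGS84 with k₀ = 0.9996 gives E = 302115.674 m, N = 5294694.013 m.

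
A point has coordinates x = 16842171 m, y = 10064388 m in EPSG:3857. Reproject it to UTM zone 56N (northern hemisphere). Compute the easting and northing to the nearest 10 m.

Web Mercator inverse (R = 6378137 m) → φ = 66.67609982°, λ = 151.29579627°.
UTM 56N forward: E = 424712.802 m, N = 7396301.633 m.

E 424710 m, N 7396300 m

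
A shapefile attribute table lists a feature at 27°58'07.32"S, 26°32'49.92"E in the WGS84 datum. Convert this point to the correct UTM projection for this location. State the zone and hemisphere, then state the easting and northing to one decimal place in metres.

Longitude 26.5472° lies in the 6° band [24°, 30°), giving zone 35; latitude is south of the equator, so 35S.
Zone 35 central meridian λ₀ = 6×35 − 183 = 27°; Δλ = -0.4528°.
Transverse Mercator on WGS84 with k₀ = 0.9996 gives E = 455466.442 m, N = 6906182.353 m.

Zone 35S: E 455466.4 m, N 6906182.4 m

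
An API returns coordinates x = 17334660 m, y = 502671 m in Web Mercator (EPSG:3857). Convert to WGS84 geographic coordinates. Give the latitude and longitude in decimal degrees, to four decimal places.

R = 6378137 m. λ = x/R = 155.71990023°.
φ = 2·arctan(exp(y/R)) − 90° = 2·arctan(1.08200) − 90° = 4.51090310°.

lat 4.5109°, lon 155.7199°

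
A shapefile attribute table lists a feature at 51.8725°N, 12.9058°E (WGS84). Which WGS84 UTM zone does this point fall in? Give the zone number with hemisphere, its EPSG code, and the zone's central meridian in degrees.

UTM zone = ⌊(λ + 180)/6⌋ + 1; 12.9058° ∈ [12°, 18°) → zone 33.
Hemisphere: N (φ ≥ 0).
Central meridian λ₀ = 6×33 − 183 = 15°.
EPSG code: 32633.

Zone 33N (EPSG:32633), central meridian 15°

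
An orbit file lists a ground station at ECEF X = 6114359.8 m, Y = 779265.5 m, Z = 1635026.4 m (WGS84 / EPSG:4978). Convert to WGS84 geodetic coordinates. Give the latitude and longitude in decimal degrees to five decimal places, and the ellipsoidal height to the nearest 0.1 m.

λ = atan2(Y, X) = 7.26310042°; p = √(X²+Y²) = 6163817.8 m.
Bowring's method on WGS84 (a = 6378137 m, b = 6356752.314 m) gives φ = 14.95190000°, h = 262.316 m.

lat 14.95190°, lon 7.26310°, h 262.3 m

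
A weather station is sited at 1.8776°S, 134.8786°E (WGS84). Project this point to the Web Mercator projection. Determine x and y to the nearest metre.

x 15014617 m, y -209051 m

Web Mercator is spherical with R = a = 6378137 m.
x = R·λ = 6378137 × 2.354075660 = 15014617.071 m.
y = R·ln tan(π/4 + φ/2) = 6378137 × -0.032776169 = -209050.896 m.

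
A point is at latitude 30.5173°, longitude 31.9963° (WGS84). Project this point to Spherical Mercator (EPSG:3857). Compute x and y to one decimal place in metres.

x 3561811.8 m, y 3570218.8 m

Web Mercator is spherical with R = a = 6378137 m.
x = R·λ = 6378137 × 0.558440783 = 3561811.823 m.
y = R·ln tan(π/4 + φ/2) = 6378137 × 0.559758869 = 3570218.755 m.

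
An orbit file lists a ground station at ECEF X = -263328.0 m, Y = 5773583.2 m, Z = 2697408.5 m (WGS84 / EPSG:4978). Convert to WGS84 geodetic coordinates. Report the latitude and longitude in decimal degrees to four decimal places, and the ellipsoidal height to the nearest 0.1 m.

lat 25.1668°, lon 92.6114°, h 3761.2 m

λ = atan2(Y, X) = 92.61139986°; p = √(X²+Y²) = 5779585.2 m.
Bowring's method on WGS84 (a = 6378137 m, b = 6356752.314 m) gives φ = 25.16679991°, h = 3761.213 m.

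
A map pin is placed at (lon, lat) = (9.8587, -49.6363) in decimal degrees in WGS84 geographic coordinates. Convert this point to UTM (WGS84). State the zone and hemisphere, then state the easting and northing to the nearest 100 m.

Longitude 9.8587° lies in the 6° band [6°, 12°), giving zone 32; latitude is south of the equator, so 32S.
Zone 32 central meridian λ₀ = 6×32 − 183 = 9°; Δλ = +0.8587°.
Transverse Mercator on WGS84 with k₀ = 0.9996 gives E = 562003.151 m, N = 4501451.818 m.

Zone 32S: E 562000 m, N 4501500 m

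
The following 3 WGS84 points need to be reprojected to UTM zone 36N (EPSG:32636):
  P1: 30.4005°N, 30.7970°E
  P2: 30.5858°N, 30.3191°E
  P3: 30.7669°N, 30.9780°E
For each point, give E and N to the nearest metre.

P1: E 288358 m, N 3365225 m; P2: E 242920 m, N 3386761 m; P3: E 306480 m, N 3405516 m

UTM zone 36N: λ₀ = 33°, k₀ = 0.9996.
P1 (30.4005°, 30.7970°) → (288358.474, 3365224.954) m.
P2 (30.5858°, 30.3191°) → (242919.942, 3386761.366) m.
P3 (30.7669°, 30.9780°) → (306480.388, 3405516.301) m.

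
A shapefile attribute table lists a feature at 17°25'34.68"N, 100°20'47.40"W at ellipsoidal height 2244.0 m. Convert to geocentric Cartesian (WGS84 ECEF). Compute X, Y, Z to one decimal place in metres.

X -1093654.5 m, Y -5990352.5 m, Z 1898571.5 m

WGS84: a = 6378137 m, e² = 0.006694380; N(φ) = a/√(1−e²sin²φ) = 6380052.587 m.
X = (N+h)·cosφ·cosλ = -1093654.499 m; Y = (N+h)·cosφ·sinλ = -5990352.528 m; Z = (N(1−e²)+h)·sinφ = 1898571.493 m.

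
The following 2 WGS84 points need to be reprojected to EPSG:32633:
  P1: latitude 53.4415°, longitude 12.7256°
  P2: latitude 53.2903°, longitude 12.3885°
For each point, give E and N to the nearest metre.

UTM zone 33N: λ₀ = 15°, k₀ = 0.9996.
P1 (53.4415°, 12.7256°) → (348937.243, 5923794.4996) m.
P2 (53.2903°, 12.3885°) → (325936.223, 5907745.872) m.

P1: E 348937 m, N 5923794 m; P2: E 325936 m, N 5907746 m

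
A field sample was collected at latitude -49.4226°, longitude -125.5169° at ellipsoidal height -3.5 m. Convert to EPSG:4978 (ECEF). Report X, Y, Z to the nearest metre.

WGS84: a = 6378137 m, e² = 0.006694380; N(φ) = a/√(1−e²sin²φ) = 6390488.561 m.
X = (N+h)·cosφ·cosλ = -2414892.415 m; Y = (N+h)·cosφ·sinλ = -3383442.884 m; Z = (N(1−e²)+h)·sinφ = -4821259.092 m.

X -2414892 m, Y -3383443 m, Z -4821259 m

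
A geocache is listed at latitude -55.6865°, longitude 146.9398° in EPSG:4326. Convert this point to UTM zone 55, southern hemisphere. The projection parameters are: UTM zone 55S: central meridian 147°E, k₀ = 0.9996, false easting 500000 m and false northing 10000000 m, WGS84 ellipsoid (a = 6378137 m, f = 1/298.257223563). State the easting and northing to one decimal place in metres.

E 496215.1 m, N 3828809.6 m

Zone 55 central meridian λ₀ = 6×55 − 183 = 147°; Δλ = -0.0602°.
Transverse Mercator on WGS84 with k₀ = 0.9996 gives E = 496215.122 m, N = 3828809.577 m.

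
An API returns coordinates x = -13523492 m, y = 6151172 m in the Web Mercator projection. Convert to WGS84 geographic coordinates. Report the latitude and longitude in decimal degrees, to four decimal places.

R = 6378137 m. λ = x/R = -121.48359558°.
φ = 2·arctan(exp(y/R)) − 90° = 2·arctan(2.62325) − 90° = 48.26569863°.

lat 48.2657°, lon -121.4836°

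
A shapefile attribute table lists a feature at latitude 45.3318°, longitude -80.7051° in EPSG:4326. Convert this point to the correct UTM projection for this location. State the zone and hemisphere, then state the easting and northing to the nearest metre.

Longitude -80.7051° lies in the 6° band [-84°, -78°), giving zone 17; latitude is north of the equator, so 17N.
Zone 17 central meridian λ₀ = 6×17 − 183 = -81°; Δλ = +0.2949°.
Transverse Mercator on WGS84 with k₀ = 0.9996 gives E = 523108.092 m, N = 5019852.543 m.

Zone 17N: E 523108 m, N 5019853 m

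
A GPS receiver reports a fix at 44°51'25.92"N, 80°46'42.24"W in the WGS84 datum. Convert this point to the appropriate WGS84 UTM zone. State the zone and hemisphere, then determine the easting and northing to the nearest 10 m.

Zone 17N: E 517510 m, N 4967110 m

Longitude -80.7784° lies in the 6° band [-84°, -78°), giving zone 17; latitude is north of the equator, so 17N.
Zone 17 central meridian λ₀ = 6×17 − 183 = -81°; Δλ = +0.2216°.
Transverse Mercator on WGS84 with k₀ = 0.9996 gives E = 517508.799 m, N = 4967111.212 m.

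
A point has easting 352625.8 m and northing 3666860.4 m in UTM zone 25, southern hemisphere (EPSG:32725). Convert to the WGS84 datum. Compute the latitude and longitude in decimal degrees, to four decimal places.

lat -57.1179°, lon -35.4340°

Zone 25S: λ₀ = -33°, k₀ = 0.9996, false easting 500000 m, false northing 10000000 m.
Meridian distance M = (N − FN)/k₀ = -6335673.9 m.
Inverse transverse Mercator on WGS84 gives φ = -57.11790031°, λ = -35.43399921°.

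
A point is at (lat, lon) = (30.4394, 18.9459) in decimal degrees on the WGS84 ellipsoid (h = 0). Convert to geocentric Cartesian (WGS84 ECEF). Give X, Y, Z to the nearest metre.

WGS84: a = 6378137 m, e² = 0.006694380; N(φ) = a/√(1−e²sin²φ) = 6383623.692 m.
X = (N+h)·cosφ·cosλ = 5205578.007 m; Y = (N+h)·cosφ·sinλ = 1786928.053 m; Z = (N(1−e²)+h)·sinφ = 3212464.198 m.

X 5205578 m, Y 1786928 m, Z 3212464 m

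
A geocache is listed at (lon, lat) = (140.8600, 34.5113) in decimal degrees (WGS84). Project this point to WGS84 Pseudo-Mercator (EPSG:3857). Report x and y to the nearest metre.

x 15680463 m, y 4097666 m

Web Mercator is spherical with R = a = 6378137 m.
x = R·λ = 6378137 × 2.458470784 = 15680463.473 m.
y = R·ln tan(π/4 + φ/2) = 6378137 × 0.642454921 = 4097665.5003 m.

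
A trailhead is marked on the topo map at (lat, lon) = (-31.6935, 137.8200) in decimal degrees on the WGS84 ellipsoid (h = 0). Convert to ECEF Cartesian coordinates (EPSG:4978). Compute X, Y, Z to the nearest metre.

WGS84: a = 6378137 m, e² = 0.006694380; N(φ) = a/√(1−e²sin²φ) = 6384037.864 m.
X = (N+h)·cosφ·cosλ = -4025317.225 m; Y = (N+h)·cosφ·sinλ = 3647375.232 m; Z = (N(1−e²)+h)·sinφ = -3331561.650 m.

X -4025317 m, Y 3647375 m, Z -3331562 m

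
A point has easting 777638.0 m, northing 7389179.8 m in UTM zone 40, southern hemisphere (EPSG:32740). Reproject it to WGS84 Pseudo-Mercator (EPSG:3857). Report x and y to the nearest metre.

x 6648033 m, y -2702810 m

Unproject from UTM 40S (λ₀ = 57°) → φ = -23.58410015°, λ = 59.72030042°.
Web Mercator (R = 6378137 m): x = 6648033.432 m, y = -2702810.176 m.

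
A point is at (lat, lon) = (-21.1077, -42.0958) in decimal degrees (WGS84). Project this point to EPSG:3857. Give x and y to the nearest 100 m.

x -4686100 m, y -2404700 m

Web Mercator is spherical with R = a = 6378137 m.
x = R·λ = 6378137 × -0.734710311 = -4686083.021 m.
y = R·ln tan(π/4 + φ/2) = 6378137 × -0.377026286 = -2404725.305 m.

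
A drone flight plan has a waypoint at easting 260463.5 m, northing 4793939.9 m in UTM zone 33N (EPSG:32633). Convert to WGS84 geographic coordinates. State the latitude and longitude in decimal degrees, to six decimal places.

lat 43.260200°, lon 12.048800°

Zone 33N: λ₀ = 15°, k₀ = 0.9996, false easting 500000 m.
Meridian distance M = (N − FN)/k₀ = 4795858.2 m.
Inverse transverse Mercator on WGS84 gives φ = 43.26020014°, λ = 12.04880017°.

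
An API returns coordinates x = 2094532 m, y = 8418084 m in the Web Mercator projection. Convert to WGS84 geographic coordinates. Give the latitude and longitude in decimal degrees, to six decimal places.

R = 6378137 m. λ = x/R = 18.81550109°.
φ = 2·arctan(exp(y/R)) − 90° = 2·arctan(3.74280) − 90° = 60.08230038°.

lat 60.082300°, lon 18.815501°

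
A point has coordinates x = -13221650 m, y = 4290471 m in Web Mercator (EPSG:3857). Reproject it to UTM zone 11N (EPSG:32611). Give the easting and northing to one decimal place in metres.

E 340127.9 m, N 3977213.6 m

Web Mercator inverse (R = 6378137 m) → φ = 35.92619744°, λ = -118.77210276°.
UTM 11N forward: E = 340127.900 m, N = 3977213.621 m.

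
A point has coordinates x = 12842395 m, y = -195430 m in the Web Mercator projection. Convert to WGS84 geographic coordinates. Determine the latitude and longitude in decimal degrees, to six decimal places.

lat -1.755303°, lon 115.365197°

R = 6378137 m. λ = x/R = 115.36519713°.
φ = 2·arctan(exp(y/R)) − 90° = 2·arctan(0.96982) − 90° = -1.75530292°.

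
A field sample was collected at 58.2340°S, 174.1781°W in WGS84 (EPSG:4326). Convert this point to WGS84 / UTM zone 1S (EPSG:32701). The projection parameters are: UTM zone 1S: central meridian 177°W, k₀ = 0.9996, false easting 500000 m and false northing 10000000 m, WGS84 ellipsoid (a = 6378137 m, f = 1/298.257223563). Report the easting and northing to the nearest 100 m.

E 665700 m, N 3541800 m

Zone 1 central meridian λ₀ = 6×1 − 183 = -177°; Δλ = +2.8219°.
Transverse Mercator on WGS84 with k₀ = 0.9996 gives E = 665680.897 m, N = 3541767.474 m.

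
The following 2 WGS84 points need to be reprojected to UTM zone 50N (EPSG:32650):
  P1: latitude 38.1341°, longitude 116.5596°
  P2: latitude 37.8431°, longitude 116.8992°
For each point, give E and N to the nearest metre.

P1: E 461404 m, N 4220785 m; P2: E 491131 m, N 4188412 m

UTM zone 50N: λ₀ = 117°, k₀ = 0.9996.
P1 (38.1341°, 116.5596°) → (461404.481, 4220785.460) m.
P2 (37.8431°, 116.8992°) → (491131.206, 4188411.658) m.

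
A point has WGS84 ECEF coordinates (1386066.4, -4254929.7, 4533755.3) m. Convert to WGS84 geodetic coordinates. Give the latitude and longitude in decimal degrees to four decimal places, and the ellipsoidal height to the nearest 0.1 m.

lat 45.5660°, lon -71.9567°, h 3007.7 m

λ = atan2(Y, X) = -71.95669980°; p = √(X²+Y²) = 4474998.0 m.
Bowring's method on WGS84 (a = 6378137 m, b = 6356752.314 m) gives φ = 45.56599963°, h = 3007.740 m.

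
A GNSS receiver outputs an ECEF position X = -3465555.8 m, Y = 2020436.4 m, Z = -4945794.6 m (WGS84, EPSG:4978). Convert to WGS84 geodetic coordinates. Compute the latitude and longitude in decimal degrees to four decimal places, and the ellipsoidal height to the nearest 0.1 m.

λ = atan2(Y, X) = 149.75760032°; p = √(X²+Y²) = 4011513.5 m.
Bowring's method on WGS84 (a = 6378137 m, b = 6356752.314 m) gives φ = -51.14269981°, h = 2921.112 m.

lat -51.1427°, lon 149.7576°, h 2921.1 m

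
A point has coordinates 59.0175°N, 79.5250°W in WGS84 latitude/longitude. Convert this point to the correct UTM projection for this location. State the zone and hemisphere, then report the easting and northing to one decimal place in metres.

Longitude -79.5250° lies in the 6° band [-84°, -78°), giving zone 17; latitude is north of the equator, so 17N.
Zone 17 central meridian λ₀ = 6×17 − 183 = -81°; Δλ = +1.4750°.
Transverse Mercator on WGS84 with k₀ = 0.9996 gives E = 584694.759 m, N = 6542935.367 m.

Zone 17N: E 584694.8 m, N 6542935.4 m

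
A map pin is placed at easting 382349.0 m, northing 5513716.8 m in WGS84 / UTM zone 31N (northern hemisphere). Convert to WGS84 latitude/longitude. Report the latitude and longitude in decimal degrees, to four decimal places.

lat 49.7644°, lon 1.3663°

Zone 31N: λ₀ = 3°, k₀ = 0.9996, false easting 500000 m.
Meridian distance M = (N − FN)/k₀ = 5515923.2 m.
Inverse transverse Mercator on WGS84 gives φ = 49.76440029°, λ = 1.36630063°.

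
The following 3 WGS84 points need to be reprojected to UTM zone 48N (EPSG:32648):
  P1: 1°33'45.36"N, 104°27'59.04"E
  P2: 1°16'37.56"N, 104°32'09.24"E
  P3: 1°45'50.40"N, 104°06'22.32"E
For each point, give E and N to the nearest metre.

UTM zone 48N: λ₀ = 105°, k₀ = 0.9996.
P1 (1.5626°, 104.4664°) → (440644.750, 172722.217) m.
P2 (1.2771°, 104.5359°) → (448369.464, 141162.817) m.
P3 (1.7640°, 104.1062°) → (400585.204, 194999.491) m.

P1: E 440645 m, N 172722 m; P2: E 448369 m, N 141163 m; P3: E 400585 m, N 194999 m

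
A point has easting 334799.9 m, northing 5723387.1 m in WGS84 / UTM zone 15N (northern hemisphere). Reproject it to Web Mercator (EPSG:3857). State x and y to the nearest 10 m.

Unproject from UTM 15N (λ₀ = -93°) → φ = 51.63720015°, λ = -95.38730057°.
Web Mercator (R = 6378137 m): x = -10618465.728 m, y = 6734790.555 m.

x -10618470 m, y 6734790 m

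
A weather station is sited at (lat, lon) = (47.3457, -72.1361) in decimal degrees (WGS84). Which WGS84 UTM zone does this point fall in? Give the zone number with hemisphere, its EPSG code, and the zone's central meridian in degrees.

UTM zone = ⌊(λ + 180)/6⌋ + 1; -72.1361° ∈ [-78°, -72°) → zone 18.
Hemisphere: N (φ ≥ 0).
Central meridian λ₀ = 6×18 − 183 = -75°.
EPSG code: 32618.

Zone 18N (EPSG:32618), central meridian -75°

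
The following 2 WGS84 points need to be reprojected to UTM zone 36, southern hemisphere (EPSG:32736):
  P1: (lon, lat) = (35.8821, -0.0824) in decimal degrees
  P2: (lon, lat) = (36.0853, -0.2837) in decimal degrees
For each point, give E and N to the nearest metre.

UTM zone 36S: λ₀ = 33°, k₀ = 0.9996.
P1 (-0.0824°, 35.8821°) → (820841.487, 9990880.712) m.
P2 (-0.2837°, 36.0853°) → (843479.611, 9968596.799) m.

P1: E 820841 m, N 9990881 m; P2: E 843480 m, N 9968597 m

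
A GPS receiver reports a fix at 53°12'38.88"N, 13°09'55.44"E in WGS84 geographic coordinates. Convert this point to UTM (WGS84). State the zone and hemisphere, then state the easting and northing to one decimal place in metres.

Zone 33N: E 377485.7 m, N 5897291.7 m

Longitude 13.1654° lies in the 6° band [12°, 18°), giving zone 33; latitude is north of the equator, so 33N.
Zone 33 central meridian λ₀ = 6×33 − 183 = 15°; Δλ = -1.8346°.
Transverse Mercator on WGS84 with k₀ = 0.9996 gives E = 377485.718 m, N = 5897291.748 m.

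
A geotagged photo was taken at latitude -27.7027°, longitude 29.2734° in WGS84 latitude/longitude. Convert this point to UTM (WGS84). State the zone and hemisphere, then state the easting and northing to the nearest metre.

Longitude 29.2734° lies in the 6° band [24°, 30°), giving zone 35; latitude is south of the equator, so 35S.
Zone 35 central meridian λ₀ = 6×35 − 183 = 27°; Δλ = +2.2734°.
Transverse Mercator on WGS84 with k₀ = 0.9996 gives E = 724170.529 m, N = 6933662.155 m.

Zone 35S: E 724171 m, N 6933662 m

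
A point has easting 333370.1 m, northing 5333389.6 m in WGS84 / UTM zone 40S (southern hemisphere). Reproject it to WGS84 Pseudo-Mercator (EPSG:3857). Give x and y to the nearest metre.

x 6120769 m, y -5181058 m

Unproject from UTM 40S (λ₀ = 57°) → φ = -42.13389970°, λ = 54.98379967°.
Web Mercator (R = 6378137 m): x = 6120768.581 m, y = -5181058.120 m.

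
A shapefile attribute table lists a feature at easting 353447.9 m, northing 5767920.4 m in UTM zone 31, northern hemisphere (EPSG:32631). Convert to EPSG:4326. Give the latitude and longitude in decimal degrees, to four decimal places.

Zone 31N: λ₀ = 3°, k₀ = 0.9996, false easting 500000 m.
Meridian distance M = (N − FN)/k₀ = 5770228.5 m.
Inverse transverse Mercator on WGS84 gives φ = 52.04249962°, λ = 0.86310062°.

lat 52.0425°, lon 0.8631°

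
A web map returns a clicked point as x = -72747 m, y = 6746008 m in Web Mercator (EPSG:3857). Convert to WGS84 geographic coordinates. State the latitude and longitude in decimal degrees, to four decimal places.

R = 6378137 m. λ = x/R = -0.65349742°.
φ = 2·arctan(exp(y/R)) − 90° = 2·arctan(2.87967) − 90° = 51.69969758°.

lat 51.6997°, lon -0.6535°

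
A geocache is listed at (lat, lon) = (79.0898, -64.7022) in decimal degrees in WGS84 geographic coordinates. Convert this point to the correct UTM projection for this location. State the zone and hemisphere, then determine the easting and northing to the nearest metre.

Longitude -64.7022° lies in the 6° band [-66°, -60°), giving zone 20; latitude is north of the equator, so 20N.
Zone 20 central meridian λ₀ = 6×20 − 183 = -63°; Δλ = -1.7022°.
Transverse Mercator on WGS84 with k₀ = 0.9996 gives E = 464038.547 m, N = 8780521.037 m.

Zone 20N: E 464039 m, N 8780521 m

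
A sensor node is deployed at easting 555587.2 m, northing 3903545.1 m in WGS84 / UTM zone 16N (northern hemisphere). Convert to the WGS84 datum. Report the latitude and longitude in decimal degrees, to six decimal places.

lat 35.273500°, lon -86.388799°

Zone 16N: λ₀ = -87°, k₀ = 0.9996, false easting 500000 m.
Meridian distance M = (N − FN)/k₀ = 3905107.1 m.
Inverse transverse Mercator on WGS84 gives φ = 35.27350019°, λ = -86.38879947°.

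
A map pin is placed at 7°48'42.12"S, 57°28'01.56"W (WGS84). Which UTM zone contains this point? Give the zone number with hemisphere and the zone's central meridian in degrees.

UTM zone = ⌊(λ + 180)/6⌋ + 1; -57.4671° ∈ [-60°, -54°) → zone 21.
Hemisphere: S (φ < 0).
Central meridian λ₀ = 6×21 − 183 = -57°.

Zone 21S, central meridian -57°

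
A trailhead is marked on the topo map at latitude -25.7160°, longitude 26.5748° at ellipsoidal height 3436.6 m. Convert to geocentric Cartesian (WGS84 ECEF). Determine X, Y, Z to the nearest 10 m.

WGS84: a = 6378137 m, e² = 0.006694380; N(φ) = a/√(1−e²sin²φ) = 6382160.330 m.
X = (N+h)·cosφ·cosλ = 5145328.020 m; Y = (N+h)·cosφ·sinλ = 2573758.444 m; Z = (N(1−e²)+h)·sinφ = -2752240.144 m.

X 5145330 m, Y 2573760 m, Z -2752240 m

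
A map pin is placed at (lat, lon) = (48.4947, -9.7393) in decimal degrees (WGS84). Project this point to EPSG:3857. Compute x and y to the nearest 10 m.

Web Mercator is spherical with R = a = 6378137 m.
x = R·λ = 6378137 × -0.169982852 = -1084173.917 m.
y = R·ln tan(π/4 + φ/2) = 6378137 × 0.970432818 = 6189553.461 m.

x -1084170 m, y 6189550 m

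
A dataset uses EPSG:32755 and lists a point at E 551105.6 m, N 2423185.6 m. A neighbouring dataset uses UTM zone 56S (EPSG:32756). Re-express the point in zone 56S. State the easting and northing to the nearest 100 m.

E 303700 m, N 2416100 m

UTM 55S → geographic: φ = -68.29990036°, λ = 148.23859912°.
UTM 56S (λ₀ = 153°) forward: E = 303694.013 m, N = 2416114.637 m.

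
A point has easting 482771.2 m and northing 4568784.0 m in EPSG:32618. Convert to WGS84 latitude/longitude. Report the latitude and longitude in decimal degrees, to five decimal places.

lat 41.27030°, lon -75.20570°

Zone 18N: λ₀ = -75°, k₀ = 0.9996, false easting 500000 m.
Meridian distance M = (N − FN)/k₀ = 4570612.2 m.
Inverse transverse Mercator on WGS84 gives φ = 41.27029971°, λ = -75.20569973°.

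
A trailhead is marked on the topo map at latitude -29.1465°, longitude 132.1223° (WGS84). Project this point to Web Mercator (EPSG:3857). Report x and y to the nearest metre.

x 14707787 m, y -3394305 m

Web Mercator is spherical with R = a = 6378137 m.
x = R·λ = 6378137 × 2.305969150 = 14707787.158 m.
y = R·ln tan(π/4 + φ/2) = 6378137 × -0.532178197 = -3394305.449 m.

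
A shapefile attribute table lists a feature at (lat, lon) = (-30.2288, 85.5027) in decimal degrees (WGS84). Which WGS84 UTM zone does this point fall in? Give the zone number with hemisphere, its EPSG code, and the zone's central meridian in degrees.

UTM zone = ⌊(λ + 180)/6⌋ + 1; 85.5027° ∈ [84°, 90°) → zone 45.
Hemisphere: S (φ < 0).
Central meridian λ₀ = 6×45 − 183 = 87°.
EPSG code: 32745.

Zone 45S (EPSG:32745), central meridian 87°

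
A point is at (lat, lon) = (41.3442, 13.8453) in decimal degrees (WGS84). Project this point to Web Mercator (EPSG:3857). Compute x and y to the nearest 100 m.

x 1541300 m, y 5063200 m

Web Mercator is spherical with R = a = 6378137 m.
x = R·λ = 6378137 × 0.241646071 = 1541251.746 m.
y = R·ln tan(π/4 + φ/2) = 6378137 × 0.793843785 = 5063244.419 m.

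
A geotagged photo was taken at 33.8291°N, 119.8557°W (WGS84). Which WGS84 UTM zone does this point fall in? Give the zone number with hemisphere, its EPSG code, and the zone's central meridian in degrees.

Zone 11N (EPSG:32611), central meridian -117°

UTM zone = ⌊(λ + 180)/6⌋ + 1; -119.8557° ∈ [-120°, -114°) → zone 11.
Hemisphere: N (φ ≥ 0).
Central meridian λ₀ = 6×11 − 183 = -117°.
EPSG code: 32611.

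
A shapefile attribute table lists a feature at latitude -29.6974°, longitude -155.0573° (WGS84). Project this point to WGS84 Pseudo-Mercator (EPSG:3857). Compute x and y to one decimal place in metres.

x -17260899.7 m, y -3464712.4 m

Web Mercator is spherical with R = a = 6378137 m.
x = R·λ = 6378137 × -2.706260414 = -17260899.680 m.
y = R·ln tan(π/4 + φ/2) = 6378137 × -0.543216998 = -3464712.436 m.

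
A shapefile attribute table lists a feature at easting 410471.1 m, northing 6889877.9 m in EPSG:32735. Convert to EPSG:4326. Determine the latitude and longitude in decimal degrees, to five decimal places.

Zone 35S: λ₀ = 27°, k₀ = 0.9996, false easting 500000 m, false northing 10000000 m.
Meridian distance M = (N − FN)/k₀ = -3111366.6 m.
Inverse transverse Mercator on WGS84 gives φ = -28.11359978°, λ = 26.08850033°.

lat -28.11360°, lon 26.08850°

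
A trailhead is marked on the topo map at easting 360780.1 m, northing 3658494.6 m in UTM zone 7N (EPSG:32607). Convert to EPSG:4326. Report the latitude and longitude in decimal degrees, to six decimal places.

Zone 7N: λ₀ = -141°, k₀ = 0.9996, false easting 500000 m.
Meridian distance M = (N − FN)/k₀ = 3659958.6 m.
Inverse transverse Mercator on WGS84 gives φ = 33.05610032°, λ = -142.49120019°.

lat 33.056100°, lon -142.491200°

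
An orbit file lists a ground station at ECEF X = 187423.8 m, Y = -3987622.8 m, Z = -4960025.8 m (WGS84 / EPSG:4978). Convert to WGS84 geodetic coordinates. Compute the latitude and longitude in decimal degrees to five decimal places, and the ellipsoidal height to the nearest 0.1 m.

λ = atan2(Y, X) = -87.30899935°; p = √(X²+Y²) = 3992025.0 m.
Bowring's method on WGS84 (a = 6378137 m, b = 6356752.314 m) gives φ = -51.35930048°, h = 1821.912 m.

lat -51.35930°, lon -87.30900°, h 1821.9 m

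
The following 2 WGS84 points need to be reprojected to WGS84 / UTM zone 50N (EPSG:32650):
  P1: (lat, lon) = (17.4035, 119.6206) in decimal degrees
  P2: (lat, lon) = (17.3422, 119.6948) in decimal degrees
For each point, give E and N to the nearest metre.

UTM zone 50N: λ₀ = 117°, k₀ = 0.9996.
P1 (17.4035°, 119.6206°) → (778421.605, 1926098.493) m.
P2 (17.3422°, 119.6948°) → (786405.007, 1919420.239) m.

P1: E 778422 m, N 1926098 m; P2: E 786405 m, N 1919420 m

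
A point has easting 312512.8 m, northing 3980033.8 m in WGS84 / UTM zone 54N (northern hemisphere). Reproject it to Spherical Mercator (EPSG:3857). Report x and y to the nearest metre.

x 15464648 m, y 4293290 m

Unproject from UTM 54N (λ₀ = 141°) → φ = 35.94670038°, λ = 138.92129967°.
Web Mercator (R = 6378137 m): x = 15464648.339 m, y = 4293289.903 m.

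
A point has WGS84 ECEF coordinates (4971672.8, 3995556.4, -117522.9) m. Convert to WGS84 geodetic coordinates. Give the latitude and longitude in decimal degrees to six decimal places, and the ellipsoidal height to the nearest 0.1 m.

lat -1.062700°, lon 38.787600°, h 1197.3 m

λ = atan2(Y, X) = 38.78760048°; p = √(X²+Y²) = 6378244.4 m.
Bowring's method on WGS84 (a = 6378137 m, b = 6356752.314 m) gives φ = -1.06270012°, h = 1197.297 m.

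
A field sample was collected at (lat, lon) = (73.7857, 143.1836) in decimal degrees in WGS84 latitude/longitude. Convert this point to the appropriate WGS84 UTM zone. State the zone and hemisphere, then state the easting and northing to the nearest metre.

Zone 54N: E 568044 m, N 8189375 m

Longitude 143.1836° lies in the 6° band [138°, 144°), giving zone 54; latitude is north of the equator, so 54N.
Zone 54 central meridian λ₀ = 6×54 − 183 = 141°; Δλ = +2.1836°.
Transverse Mercator on WGS84 with k₀ = 0.9996 gives E = 568043.955 m, N = 8189375.465 m.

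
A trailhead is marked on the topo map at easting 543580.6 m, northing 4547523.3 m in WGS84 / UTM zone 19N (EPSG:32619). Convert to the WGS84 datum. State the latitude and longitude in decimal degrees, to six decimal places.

Zone 19N: λ₀ = -69°, k₀ = 0.9996, false easting 500000 m.
Meridian distance M = (N − FN)/k₀ = 4549343.0 m.
Inverse transverse Mercator on WGS84 gives φ = 41.07779994°, λ = -68.48120014°.

lat 41.077800°, lon -68.481200°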